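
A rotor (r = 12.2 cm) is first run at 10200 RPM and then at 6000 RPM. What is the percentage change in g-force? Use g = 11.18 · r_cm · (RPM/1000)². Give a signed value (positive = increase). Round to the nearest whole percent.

RCF ∝ N², so the ratio is (6000/10200)² = (0.588235)² = 0.3460.
Change = 0.3460 − 1 = -0.6540 → -65.4%.

-65%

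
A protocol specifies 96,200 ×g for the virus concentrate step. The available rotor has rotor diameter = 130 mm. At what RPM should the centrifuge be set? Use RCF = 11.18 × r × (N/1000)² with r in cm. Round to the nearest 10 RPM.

≈ 36380 RPM

r = 130 mm / 2 = 65 mm = 6.5 cm
RCF = 11.18 × r × (N/1000)²
96,200 = 11.18 × 6.5 × (N/1000)²
(N/1000)² = 96,200 / 72.67 = 1323.792
N = 1000 × √1323.792 ≈ 36,384.0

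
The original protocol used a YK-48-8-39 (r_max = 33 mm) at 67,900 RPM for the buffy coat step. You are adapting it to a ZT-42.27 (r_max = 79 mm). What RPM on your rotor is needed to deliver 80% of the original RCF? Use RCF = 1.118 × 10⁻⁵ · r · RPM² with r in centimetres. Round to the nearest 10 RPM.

Original rotor: r = 33 mm = 3.3 cm
RCF = 1.118 × 10⁻⁵ × r × N²
RCF_original = 1.118 × 10⁻⁵ × 3.3 × (67900)² = 1.118 × 10⁻⁵ × 3.3 × 4,610,410,000 ≈ 170,096.5 × g
Target RCF = 0.8 × 170,096.5 ≈ 136,077.2 × g
Your rotor: r = 79 mm = 7.9 cm
136,077.2 = 1.118 × 10⁻⁵ × 7.9 × N²
N² = 136,077.2 / (8.8322 × 10⁻⁵) = 1,540,694,278
N ≈ √1,540,694,278 ≈ 39,251.7

39250 RPM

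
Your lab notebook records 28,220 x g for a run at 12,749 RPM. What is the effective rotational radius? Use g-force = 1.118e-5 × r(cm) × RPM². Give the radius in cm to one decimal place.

28220 = 1.118 × 10⁻⁵ × r × (12749)²
r = 28220 / (1.118 × 10⁻⁵ × 162,537,001) = 28220 / 1817.164 ≈ 15.530 cm

15.5 cm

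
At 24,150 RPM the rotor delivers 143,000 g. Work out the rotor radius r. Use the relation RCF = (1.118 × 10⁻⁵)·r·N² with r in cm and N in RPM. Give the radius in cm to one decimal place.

RCF = 1.118 × 10⁻⁵ × r × N²
143000 = 1.118 × 10⁻⁵ × r × (24150)²
r = 143000 / (1.118 × 10⁻⁵ × 583,222,500) = 143000 / 6520.428 ≈ 21.931 cm

≈ 21.9 cm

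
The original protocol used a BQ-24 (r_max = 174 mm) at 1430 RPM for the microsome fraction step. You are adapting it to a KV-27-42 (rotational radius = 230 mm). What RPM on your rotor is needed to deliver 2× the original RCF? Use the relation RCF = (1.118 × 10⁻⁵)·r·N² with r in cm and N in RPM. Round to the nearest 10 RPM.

≈ 1760 RPM

Original rotor: r = 174 mm = 17.4 cm
RCF = 1.118 × 10⁻⁵ × r × N²
RCF_original = 1.118 × 10⁻⁵ × 17.4 × (1430)² = 1.118 × 10⁻⁵ × 17.4 × 2,044,900 ≈ 397.8 × g
Target RCF = 2 × 397.8 ≈ 795.6 × g
Your rotor: r = 230 mm = 23.0 cm
795.6 = 1.118 × 10⁻⁵ × 23 × N²
N² = 795.6 / (25.714 × 10⁻⁵) = 3,094,034
N ≈ √3,094,034 ≈ 1,759.0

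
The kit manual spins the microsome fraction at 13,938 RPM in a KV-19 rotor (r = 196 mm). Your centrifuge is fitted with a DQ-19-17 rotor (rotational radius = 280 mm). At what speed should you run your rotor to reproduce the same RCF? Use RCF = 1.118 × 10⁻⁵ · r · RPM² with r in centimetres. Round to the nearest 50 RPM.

Original rotor: r = 196 mm = 19.6 cm
RCF_original = 1.118 × 10⁻⁵ × 19.6 × (13938)² = 1.118 × 10⁻⁵ × 19.6 × 194,267,844 ≈ 42,569.5 × g
Your rotor: r = 280 mm = 28.0 cm
42,569.5 = 1.118 × 10⁻⁵ × 28 × N²
N² = 42,569.5 / (31.304 × 10⁻⁵) = 135,987,414
N ≈ √135,987,414 ≈ 11,661.4

≈ 11650 RPM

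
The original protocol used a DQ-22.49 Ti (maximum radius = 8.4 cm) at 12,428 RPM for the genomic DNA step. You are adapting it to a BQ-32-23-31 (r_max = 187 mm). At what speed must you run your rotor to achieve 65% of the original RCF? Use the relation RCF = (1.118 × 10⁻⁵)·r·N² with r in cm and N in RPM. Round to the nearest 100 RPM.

RCF = 1.118 × 10⁻⁵ × r × N²
RCF_original = 1.118 × 10⁻⁵ × 8.4 × (12428)² = 1.118 × 10⁻⁵ × 8.4 × 154,455,184 ≈ 14,505.2 × g
Target RCF = 0.65 × 14,505.2 ≈ 9,428.4 × g
Your rotor: r = 187 mm = 18.7 cm
9,428.4 = 1.118 × 10⁻⁵ × 18.7 × N²
N² = 9,428.4 / (20.9066 × 10⁻⁵) = 45,097,720
N ≈ √45,097,720 ≈ 6,715.5

≈ 6700 RPM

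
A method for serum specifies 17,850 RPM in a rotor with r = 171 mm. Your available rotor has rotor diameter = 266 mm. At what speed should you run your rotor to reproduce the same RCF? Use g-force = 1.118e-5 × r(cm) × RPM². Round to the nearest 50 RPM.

≈ 20250 RPM

Original rotor: r = 171 mm = 17.1 cm
RCF = 1.118 × 10⁻⁵ × r × N²
RCF_original = 1.118 × 10⁻⁵ × 17.1 × (17850)² = 1.118 × 10⁻⁵ × 17.1 × 318,622,500 ≈ 60,913.6 × g
Your rotor: r = 266 mm / 2 = 133 mm = 13.3 cm
60,913.6 = 1.118 × 10⁻⁵ × 13.3 × N²
N² = 60,913.6 / (14.8694 × 10⁻⁵) = 409,657,417
N ≈ √409,657,417 ≈ 20,240.0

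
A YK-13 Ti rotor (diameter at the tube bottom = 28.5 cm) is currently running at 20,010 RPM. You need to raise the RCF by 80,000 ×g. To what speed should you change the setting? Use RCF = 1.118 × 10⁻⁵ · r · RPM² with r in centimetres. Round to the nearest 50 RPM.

r = 28.5 / 2 = 14.25 cm
Current RCF = 1.118 × 10⁻⁵ × 14.25 × (20010)² = 1.118 × 10⁻⁵ × 14.25 × 400,400,100 ≈ 63,789.7 × g
Target RCF = 63,789.7 + 80,000 = 143,789.7 × g
N² = 143,789.7 / (15.9315 × 10⁻⁵) = 902,549,666
N ≈ √902,549,666 ≈ 30,042.5

30050 RPM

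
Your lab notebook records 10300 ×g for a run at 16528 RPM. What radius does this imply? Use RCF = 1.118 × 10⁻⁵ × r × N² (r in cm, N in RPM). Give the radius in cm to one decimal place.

r ≈ 3.4 cm

RCF = 1.118 × 10⁻⁵ × r × N²
10300 = 1.118 × 10⁻⁵ × r × (16528)²
r = 10300 / (1.118 × 10⁻⁵ × 273,174,784) = 10300 / 3054.094 ≈ 3.373 cm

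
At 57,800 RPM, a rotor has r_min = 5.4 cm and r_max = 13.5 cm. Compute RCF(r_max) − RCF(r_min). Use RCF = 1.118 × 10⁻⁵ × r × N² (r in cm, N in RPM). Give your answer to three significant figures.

≈ 303000 g

RCF_max = 1.118 × 10⁻⁵ × 13.5 × (57800)² = 1.118 × 10⁻⁵ × 13.5 × 3,340,840,000 ≈ 504,233 × g
RCF_min = 1.118 × 10⁻⁵ × 5.4 × (57800)² = 1.118 × 10⁻⁵ × 5.4 × 3,340,840,000 ≈ 201,693.2 × g
ΔRCF = 504,233 − 201,693.2 = 302,539.8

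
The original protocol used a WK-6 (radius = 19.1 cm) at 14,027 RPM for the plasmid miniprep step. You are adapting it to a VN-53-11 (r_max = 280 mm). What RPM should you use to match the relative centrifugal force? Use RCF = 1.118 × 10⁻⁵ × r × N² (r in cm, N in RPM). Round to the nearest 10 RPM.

11590 RPM

RCF_original = 1.118 × 10⁻⁵ × 19.1 × (14027)² = 1.118 × 10⁻⁵ × 19.1 × 196,756,729 ≈ 42,015 × g
Your rotor: r = 280 mm = 28.0 cm
42,015 = 1.118 × 10⁻⁵ × 28 × N²
N² = 42,015 / (31.304 × 10⁻⁵) = 134,216,075
N ≈ √134,216,075 ≈ 11,585.2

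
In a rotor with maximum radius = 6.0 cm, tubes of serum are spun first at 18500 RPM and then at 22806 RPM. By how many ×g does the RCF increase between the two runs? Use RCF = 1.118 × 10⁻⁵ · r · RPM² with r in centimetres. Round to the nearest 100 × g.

RCF₁ = 1.118 × 10⁻⁵ × 6 × (18500)² = 1.118 × 10⁻⁵ × 6 × 342,250,000 ≈ 22,958.1 × g
RCF₂ = 1.118 × 10⁻⁵ × 6 × (22806)² = 1.118 × 10⁻⁵ × 6 × 520,113,636 ≈ 34,889.2 × g
Increase = 34,889.2 − 22,958.1 = 11,931.1

11900 ×g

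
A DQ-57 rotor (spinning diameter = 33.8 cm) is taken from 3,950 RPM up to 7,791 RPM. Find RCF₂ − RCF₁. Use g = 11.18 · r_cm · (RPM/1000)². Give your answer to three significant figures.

r = 33.8 / 2 = 16.9 cm
RCF₁ = 11.18 × 16.9 × (3.95)² = 11.18 × 16.9 × 15.6025 ≈ 2,948 × g
RCF₂ = 11.18 × 16.9 × (7.791)² = 11.18 × 16.9 × 60.699681 ≈ 11,468.7 × g
Increase = 11,468.7 − 2,948 = 8,520.7

8520 × g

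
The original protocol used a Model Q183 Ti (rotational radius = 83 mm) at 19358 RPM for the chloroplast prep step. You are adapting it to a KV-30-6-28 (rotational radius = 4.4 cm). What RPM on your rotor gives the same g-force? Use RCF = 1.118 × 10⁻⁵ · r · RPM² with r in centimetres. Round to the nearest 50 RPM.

26600 RPM

Original rotor: r = 83 mm = 8.3 cm
RCF_original = 1.118 × 10⁻⁵ × 8.3 × (19358)² = 1.118 × 10⁻⁵ × 8.3 × 374,732,164 ≈ 34,772.9 × g
34,772.9 = 1.118 × 10⁻⁵ × 4.4 × N²
N² = 34,772.9 / (4.9192 × 10⁻⁵) = 706,881,200
N ≈ √706,881,200 ≈ 26,587.2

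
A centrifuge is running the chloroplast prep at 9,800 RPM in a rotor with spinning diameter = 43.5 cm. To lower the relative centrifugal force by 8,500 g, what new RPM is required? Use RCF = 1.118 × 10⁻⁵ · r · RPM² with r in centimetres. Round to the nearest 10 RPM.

7820 RPM

r = 43.5 / 2 = 21.75 cm
Current RCF = 1.118 × 10⁻⁵ × 21.75 × (9800)² = 1.118 × 10⁻⁵ × 21.75 × 96,040,000 ≈ 23,353.6 × g
Target RCF = 23,353.6 − 8,500 = 14,853.6 × g
N² = 14,853.6 / (24.3165 × 10⁻⁵) = 61,084,449
N ≈ √61,084,449 ≈ 7,815.7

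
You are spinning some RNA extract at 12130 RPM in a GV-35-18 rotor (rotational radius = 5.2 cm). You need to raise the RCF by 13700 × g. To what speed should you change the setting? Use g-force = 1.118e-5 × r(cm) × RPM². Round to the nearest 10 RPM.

19570 RPM

Current RCF = 1.118 × 10⁻⁵ × 5.2 × (12130)² = 1.118 × 10⁻⁵ × 5.2 × 147,136,900 ≈ 8,554 × g
Target RCF = 8,554 + 13,700 = 22,254 × g
N² = 22,254 / (5.8136 × 10⁻⁵) = 382,792,074
N ≈ √382,792,074 ≈ 19,565.1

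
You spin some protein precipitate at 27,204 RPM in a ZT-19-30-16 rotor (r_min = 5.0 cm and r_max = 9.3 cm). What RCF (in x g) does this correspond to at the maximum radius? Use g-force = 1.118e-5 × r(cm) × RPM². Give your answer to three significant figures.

76900 x g

Use r_max = 9.3 cm.
RCF = 1.118 × 10⁻⁵ × r × N²
RCF = 1.118 × 10⁻⁵ × 9.3 × (27204)² = 1.118 × 10⁻⁵ × 9.3 × 740,057,616 ≈ 76,946.8 × g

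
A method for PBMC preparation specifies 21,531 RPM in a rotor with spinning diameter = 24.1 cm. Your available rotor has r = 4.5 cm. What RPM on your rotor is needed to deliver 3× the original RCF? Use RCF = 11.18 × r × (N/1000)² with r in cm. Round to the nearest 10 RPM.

61030 RPM

Original rotor: r = 24.1 / 2 = 12.05 cm
RCF_original = 11.18 × 12.05 × (21.531)² = 11.18 × 12.05 × 463.583961 ≈ 62,453.6 × g
Target RCF = 3 × 62,453.6 ≈ 187,360.8 × g
187,360.8 = 11.18 × 4.5 × (N/1000)²
(N/1000)² = 187,360.8 / 50.31 = 3724.126
N = 1000 × √3724.126 ≈ 61,025.6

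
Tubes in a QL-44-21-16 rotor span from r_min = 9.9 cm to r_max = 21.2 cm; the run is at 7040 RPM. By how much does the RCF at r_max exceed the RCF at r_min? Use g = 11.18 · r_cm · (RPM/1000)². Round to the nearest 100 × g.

ΔRCF = 11.18 × (r_max − r_min) × (N/1000)² = 11.18 × 11.3 × 49.5616 ≈ 6,261.3

6300 ×g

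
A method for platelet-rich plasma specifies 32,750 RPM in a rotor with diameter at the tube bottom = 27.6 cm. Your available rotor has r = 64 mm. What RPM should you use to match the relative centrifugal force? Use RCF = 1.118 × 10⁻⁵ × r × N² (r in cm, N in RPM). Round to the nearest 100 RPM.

Original rotor: r = 27.6 / 2 = 13.8 cm
RCF_original = 1.118 × 10⁻⁵ × 13.8 × (32750)² = 1.118 × 10⁻⁵ × 13.8 × 1,072,562,500 ≈ 165,479.2 × g
Your rotor: r = 64 mm = 6.4 cm
165,479.2 = 1.118 × 10⁻⁵ × 6.4 × N²
N² = 165,479.2 / (7.1552 × 10⁻⁵) = 2,312,712,433
N ≈ √2,312,712,433 ≈ 48,090.7

≈ 48100 RPM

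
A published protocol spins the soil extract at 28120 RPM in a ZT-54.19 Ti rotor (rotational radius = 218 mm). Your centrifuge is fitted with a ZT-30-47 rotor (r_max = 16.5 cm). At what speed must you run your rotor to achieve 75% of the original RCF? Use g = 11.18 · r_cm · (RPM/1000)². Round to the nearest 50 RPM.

Original rotor: r = 218 mm = 21.8 cm
RCF_original = 11.18 × 21.8 × (28.12)² = 11.18 × 21.8 × 790.7344 ≈ 192,721 × g
Target RCF = 0.75 × 192,721 ≈ 144,540.8 × g
144,540.8 = 11.18 × 16.5 × (N/1000)²
(N/1000)² = 144,540.8 / 184.47 = 783.5464
N = 1000 × √783.5464 ≈ 27,991.9

≈ 28000 RPM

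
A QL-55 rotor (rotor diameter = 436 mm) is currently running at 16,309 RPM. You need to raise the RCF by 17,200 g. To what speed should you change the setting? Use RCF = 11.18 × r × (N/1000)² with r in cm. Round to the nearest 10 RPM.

18350 RPM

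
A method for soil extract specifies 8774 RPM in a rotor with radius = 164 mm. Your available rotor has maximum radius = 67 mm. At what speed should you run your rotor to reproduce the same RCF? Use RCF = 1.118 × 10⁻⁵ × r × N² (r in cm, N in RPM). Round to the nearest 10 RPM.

13730 RPM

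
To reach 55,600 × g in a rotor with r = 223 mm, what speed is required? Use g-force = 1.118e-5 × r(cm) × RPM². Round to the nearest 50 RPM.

r = 223 mm = 22.3 cm
RCF = 1.118 × 10⁻⁵ × r × N²
55,600 = 1.118 × 10⁻⁵ × 22.3 × N²
N² = 55,600 / (24.9314 × 10⁻⁵) = 223,011,945
N ≈ √223,011,945 ≈ 14,933.6

≈ 14950 RPM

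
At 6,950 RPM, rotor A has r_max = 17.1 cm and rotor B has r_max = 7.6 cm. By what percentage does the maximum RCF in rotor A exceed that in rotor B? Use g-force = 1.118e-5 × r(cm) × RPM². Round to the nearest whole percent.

At equal RPM, RCF scales linearly with r: ratio = 17.1 / 7.6 = 2.2500.
So rotor A delivers 125.0% more g-force.

125%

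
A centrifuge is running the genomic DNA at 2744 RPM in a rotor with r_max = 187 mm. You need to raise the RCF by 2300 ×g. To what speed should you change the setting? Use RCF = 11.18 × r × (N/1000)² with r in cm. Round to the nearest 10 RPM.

4300 RPM

r = 187 mm = 18.7 cm
Current RCF = 11.18 × 18.7 × (2.744)² = 11.18 × 18.7 × 7.529536 ≈ 1,574.2 × g
Target RCF = 1,574.2 + 2,300 = 3,874.2 × g
(N/1000)² = 3,874.2 / 209.066 = 18.53099
N = 1000 × √18.53099 ≈ 4,304.8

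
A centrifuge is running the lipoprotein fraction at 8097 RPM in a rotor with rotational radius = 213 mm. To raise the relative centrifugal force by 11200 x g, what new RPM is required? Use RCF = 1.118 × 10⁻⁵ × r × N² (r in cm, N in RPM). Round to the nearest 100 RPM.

N₂ ≈ 10600 RPM

r = 213 mm = 21.3 cm
Current RCF = 1.118 × 10⁻⁵ × 21.3 × (8097)² = 1.118 × 10⁻⁵ × 21.3 × 65,561,409 ≈ 15,612.4 × g
Target RCF = 15,612.4 + 11,200 = 26,812.4 × g
N² = 26,812.4 / (23.8134 × 10⁻⁵) = 112,593,750
N ≈ √112,593,750 ≈ 10,611.0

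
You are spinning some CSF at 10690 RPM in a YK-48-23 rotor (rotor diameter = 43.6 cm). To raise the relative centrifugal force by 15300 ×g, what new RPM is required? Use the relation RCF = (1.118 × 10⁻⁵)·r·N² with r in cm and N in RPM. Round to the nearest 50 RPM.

≈ 13300 RPM

r = 43.6 / 2 = 21.8 cm
Current RCF = 1.118 × 10⁻⁵ × 21.8 × (10690)² = 1.118 × 10⁻⁵ × 21.8 × 114,276,100 ≈ 27,851.8 × g
Target RCF = 27,851.8 + 15,300 = 43,151.8 × g
N² = 43,151.8 / (24.3724 × 10⁻⁵) = 177,051,911
N ≈ √177,051,911 ≈ 13,306.1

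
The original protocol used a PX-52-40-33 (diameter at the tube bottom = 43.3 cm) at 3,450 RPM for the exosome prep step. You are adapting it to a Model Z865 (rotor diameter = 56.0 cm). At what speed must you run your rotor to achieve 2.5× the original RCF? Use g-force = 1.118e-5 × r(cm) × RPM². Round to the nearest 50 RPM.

Original rotor: r = 43.3 / 2 = 21.65 cm
RCF_original = 1.118 × 10⁻⁵ × 21.65 × (3450)² = 1.118 × 10⁻⁵ × 21.65 × 11,902,500 ≈ 2,881 × g
Target RCF = 2.5 × 2,881 ≈ 7,202.5 × g
Your rotor: r = 56.0 / 2 = 28 cm
7,202.5 = 1.118 × 10⁻⁵ × 28 × N²
N² = 7,202.5 / (31.304 × 10⁻⁵) = 23,008,242
N ≈ √23,008,242 ≈ 4,796.7

≈ 4800 RPM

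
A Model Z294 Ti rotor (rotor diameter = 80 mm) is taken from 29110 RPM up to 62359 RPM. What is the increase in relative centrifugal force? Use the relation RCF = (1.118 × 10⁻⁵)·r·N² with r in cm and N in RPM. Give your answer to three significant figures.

≈ 136000 x g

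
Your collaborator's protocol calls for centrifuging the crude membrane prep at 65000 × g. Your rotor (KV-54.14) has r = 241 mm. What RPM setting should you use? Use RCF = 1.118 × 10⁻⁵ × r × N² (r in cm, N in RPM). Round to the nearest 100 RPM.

r = 241 mm = 24.1 cm
65,000 = 1.118 × 10⁻⁵ × 24.1 × N²
N² = 65,000 / (26.9438 × 10⁻⁵) = 241,242,883
N ≈ √241,242,883 ≈ 15,532.0

15500 RPM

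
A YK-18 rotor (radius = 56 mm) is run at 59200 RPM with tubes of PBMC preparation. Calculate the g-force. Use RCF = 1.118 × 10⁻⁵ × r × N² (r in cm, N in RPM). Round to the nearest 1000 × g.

r = 56 mm = 5.6 cm
RCF = 1.118 × 10⁻⁵ × 5.6 × (59200)² = 1.118 × 10⁻⁵ × 5.6 × 3,504,640,000 ≈ 219,418.5 × g

219000 ×g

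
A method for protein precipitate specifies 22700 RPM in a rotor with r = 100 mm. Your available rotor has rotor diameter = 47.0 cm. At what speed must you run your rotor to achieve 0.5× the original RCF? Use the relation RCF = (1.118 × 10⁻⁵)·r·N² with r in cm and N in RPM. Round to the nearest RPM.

Original rotor: r = 100 mm = 10.0 cm
RCF = 1.118 × 10⁻⁵ × r × N²
RCF_original = 1.118 × 10⁻⁵ × 10 × (22700)² = 1.118 × 10⁻⁵ × 10 × 515,290,000 ≈ 57,609.4 × g
Target RCF = 0.5 × 57,609.4 ≈ 28,804.7 × g
Your rotor: r = 47.0 / 2 = 23.5 cm
28,804.7 = 1.118 × 10⁻⁵ × 23.5 × N²
N² = 28,804.7 / (26.273 × 10⁻⁵) = 109,636,128
N ≈ √109,636,128 ≈ 10,470.7

≈ 10471 RPM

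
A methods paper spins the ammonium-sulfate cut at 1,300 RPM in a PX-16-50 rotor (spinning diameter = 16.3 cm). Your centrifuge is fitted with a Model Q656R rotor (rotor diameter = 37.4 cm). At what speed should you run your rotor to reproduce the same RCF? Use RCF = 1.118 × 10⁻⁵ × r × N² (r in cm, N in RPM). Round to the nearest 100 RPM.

≈ 900 RPM

Original rotor: r = 16.3 / 2 = 8.15 cm
RCF_original = 1.118 × 10⁻⁵ × 8.15 × (1300)² = 1.118 × 10⁻⁵ × 8.15 × 1,690,000 ≈ 154 × g
Your rotor: r = 37.4 / 2 = 18.7 cm
154 = 1.118 × 10⁻⁵ × 18.7 × N²
N² = 154 / (20.9066 × 10⁻⁵) = 736,609
N ≈ √736,609 ≈ 858.3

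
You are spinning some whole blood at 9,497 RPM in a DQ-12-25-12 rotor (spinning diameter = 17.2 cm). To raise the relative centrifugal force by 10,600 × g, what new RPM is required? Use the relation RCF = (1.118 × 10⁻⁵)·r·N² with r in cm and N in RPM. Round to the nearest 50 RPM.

14150 RPM

r = 17.2 / 2 = 8.6 cm
Current RCF = 1.118 × 10⁻⁵ × 8.6 × (9497)² = 1.118 × 10⁻⁵ × 8.6 × 90,193,009 ≈ 8,671.9 × g
Target RCF = 8,671.9 + 10,600 = 19,271.9 × g
N² = 19,271.9 / (9.6148 × 10⁻⁵) = 200,439,947
N ≈ √200,439,947 ≈ 14,157.7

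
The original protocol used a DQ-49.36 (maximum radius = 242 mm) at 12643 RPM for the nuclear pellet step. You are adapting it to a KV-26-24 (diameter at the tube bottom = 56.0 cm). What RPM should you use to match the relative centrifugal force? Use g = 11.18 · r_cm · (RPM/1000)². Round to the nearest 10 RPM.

Original rotor: r = 242 mm = 24.2 cm
RCF_original = 11.18 × 24.2 × (12.643)² = 11.18 × 24.2 × 159.845449 ≈ 43,247.1 × g
Your rotor: r = 56.0 / 2 = 28 cm
43,247.1 = 11.18 × 28 × (N/1000)²
(N/1000)² = 43,247.1 / 313.04 = 138.152
N = 1000 × √138.152 ≈ 11,753.8

≈ 11750 RPM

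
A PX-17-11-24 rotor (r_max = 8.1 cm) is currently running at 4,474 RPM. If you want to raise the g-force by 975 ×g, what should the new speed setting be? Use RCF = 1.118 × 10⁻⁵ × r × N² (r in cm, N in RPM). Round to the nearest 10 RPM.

Current RCF = 1.118 × 10⁻⁵ × 8.1 × (4474)² = 1.118 × 10⁻⁵ × 8.1 × 20,016,676 ≈ 1,812.7 × g
Target RCF = 1,812.7 + 975 = 2,787.7 × g
N² = 2,787.7 / (9.0558 × 10⁻⁵) = 30,783,586
N ≈ √30,783,586 ≈ 5,548.3

5550 RPM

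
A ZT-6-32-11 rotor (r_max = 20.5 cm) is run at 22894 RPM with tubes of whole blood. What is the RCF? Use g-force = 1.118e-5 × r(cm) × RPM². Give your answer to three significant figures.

RCF = 1.118 × 10⁻⁵ × 20.5 × (22894)² = 1.118 × 10⁻⁵ × 20.5 × 524,135,236 ≈ 120,126.6 × g

RCF ≈ 120000 x g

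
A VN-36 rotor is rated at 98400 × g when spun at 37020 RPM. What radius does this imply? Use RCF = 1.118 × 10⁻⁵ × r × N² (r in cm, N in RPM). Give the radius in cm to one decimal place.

r ≈ 6.4 cm

98400 = 1.118 × 10⁻⁵ × r × (37020)²
r = 98400 / (1.118 × 10⁻⁵ × 1,370,480,400) = 98400 / 15321.97 ≈ 6.422 cm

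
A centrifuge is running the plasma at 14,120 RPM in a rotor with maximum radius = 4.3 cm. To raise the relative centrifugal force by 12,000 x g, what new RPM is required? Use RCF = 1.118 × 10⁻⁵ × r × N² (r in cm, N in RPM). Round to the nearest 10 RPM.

≈ 21190 RPM

Current RCF = 1.118 × 10⁻⁵ × 4.3 × (14120)² = 1.118 × 10⁻⁵ × 4.3 × 199,374,400 ≈ 9,584.7 × g
Target RCF = 9,584.7 + 12,000 = 21,584.7 × g
N² = 21,584.7 / (4.8074 × 10⁻⁵) = 448,989,059
N ≈ √448,989,059 ≈ 21,189.4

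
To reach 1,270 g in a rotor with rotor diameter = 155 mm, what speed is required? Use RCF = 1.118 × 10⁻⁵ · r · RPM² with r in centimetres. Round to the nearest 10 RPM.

r = 155 mm / 2 = 77.5 mm = 7.75 cm
RCF = 1.118 × 10⁻⁵ × r × N²
1,270 = 1.118 × 10⁻⁵ × 7.75 × N²
N² = 1,270 / (8.6645 × 10⁻⁵) = 14,657,511
N ≈ √14,657,511 ≈ 3,828.5

N ≈ 3830 RPM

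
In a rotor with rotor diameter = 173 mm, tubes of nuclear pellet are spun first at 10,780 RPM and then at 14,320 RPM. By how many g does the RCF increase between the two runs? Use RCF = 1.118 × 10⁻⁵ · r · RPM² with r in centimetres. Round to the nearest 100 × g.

≈ 8600 g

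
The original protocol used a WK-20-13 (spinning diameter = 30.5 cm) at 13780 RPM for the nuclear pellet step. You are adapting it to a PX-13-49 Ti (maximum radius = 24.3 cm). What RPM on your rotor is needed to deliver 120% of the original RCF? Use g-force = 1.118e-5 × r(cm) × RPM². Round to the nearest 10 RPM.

≈ 11960 RPM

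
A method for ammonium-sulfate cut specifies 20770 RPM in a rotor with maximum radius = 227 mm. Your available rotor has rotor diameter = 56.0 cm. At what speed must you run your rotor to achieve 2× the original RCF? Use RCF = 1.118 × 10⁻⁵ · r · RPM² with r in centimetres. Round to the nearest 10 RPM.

Original rotor: r = 227 mm = 22.7 cm
RCF_original = 1.118 × 10⁻⁵ × 22.7 × (20770)² = 1.118 × 10⁻⁵ × 22.7 × 431,392,900 ≈ 109,481.5 × g
Target RCF = 2 × 109,481.5 ≈ 218,963 × g
Your rotor: r = 56.0 / 2 = 28 cm
218,963 = 1.118 × 10⁻⁵ × 28 × N²
N² = 218,963 / (31.304 × 10⁻⁵) = 699,472,911
N ≈ √699,472,911 ≈ 26,447.6

≈ 26450 RPM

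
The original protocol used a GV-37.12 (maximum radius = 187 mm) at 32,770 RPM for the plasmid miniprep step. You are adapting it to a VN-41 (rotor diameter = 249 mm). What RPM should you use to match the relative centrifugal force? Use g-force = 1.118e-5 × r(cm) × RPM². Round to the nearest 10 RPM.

40160 RPM

Original rotor: r = 187 mm = 18.7 cm
RCF_original = 1.118 × 10⁻⁵ × 18.7 × (32770)² = 1.118 × 10⁻⁵ × 18.7 × 1,073,872,900 ≈ 224,510.3 × g
Your rotor: r = 249 mm / 2 = 124.5 mm = 12.45 cm
224,510.3 = 1.118 × 10⁻⁵ × 12.45 × N²
N² = 224,510.3 / (13.9191 × 10⁻⁵) = 1,612,965,637
N ≈ √1,612,965,637 ≈ 40,161.7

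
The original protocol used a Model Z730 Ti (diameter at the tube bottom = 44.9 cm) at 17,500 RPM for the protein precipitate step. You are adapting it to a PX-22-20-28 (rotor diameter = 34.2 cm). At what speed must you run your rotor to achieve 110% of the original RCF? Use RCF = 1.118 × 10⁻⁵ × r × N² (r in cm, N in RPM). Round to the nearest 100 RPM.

21000 RPM

Original rotor: r = 44.9 / 2 = 22.45 cm
RCF = 1.118 × 10⁻⁵ × r × N²
RCF_original = 1.118 × 10⁻⁵ × 22.45 × (17500)² = 1.118 × 10⁻⁵ × 22.45 × 306,250,000 ≈ 76,866 × g
Target RCF = 1.1 × 76,866 ≈ 84,552.6 × g
Your rotor: r = 34.2 / 2 = 17.1 cm
84,552.6 = 1.118 × 10⁻⁵ × 17.1 × N²
N² = 84,552.6 / (19.1178 × 10⁻⁵) = 442,271,600
N ≈ √442,271,600 ≈ 21,030.3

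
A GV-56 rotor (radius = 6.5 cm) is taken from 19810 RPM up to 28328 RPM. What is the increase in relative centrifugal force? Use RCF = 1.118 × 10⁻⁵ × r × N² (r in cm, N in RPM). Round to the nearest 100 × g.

29800 × g

RCF₁ = 1.118 × 10⁻⁵ × 6.5 × (19810)² = 1.118 × 10⁻⁵ × 6.5 × 392,436,100 ≈ 28,518.3 × g
RCF₂ = 1.118 × 10⁻⁵ × 6.5 × (28328)² = 1.118 × 10⁻⁵ × 6.5 × 802,475,584 ≈ 58,315.9 × g
Increase = 58,315.9 − 28,518.3 = 29,797.6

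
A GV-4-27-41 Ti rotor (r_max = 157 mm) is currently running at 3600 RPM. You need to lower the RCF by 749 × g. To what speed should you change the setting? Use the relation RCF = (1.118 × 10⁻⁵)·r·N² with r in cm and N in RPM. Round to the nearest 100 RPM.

r = 157 mm = 15.7 cm
Current RCF = 1.118 × 10⁻⁵ × 15.7 × (3600)² = 1.118 × 10⁻⁵ × 15.7 × 12,960,000 ≈ 2,274.8 × g
Target RCF = 2,274.8 − 749 = 1,525.8 × g
N² = 1,525.8 / (17.5526 × 10⁻⁵) = 8,692,729
N ≈ √8,692,729 ≈ 2,948.3

N₂ ≈ 2900 RPM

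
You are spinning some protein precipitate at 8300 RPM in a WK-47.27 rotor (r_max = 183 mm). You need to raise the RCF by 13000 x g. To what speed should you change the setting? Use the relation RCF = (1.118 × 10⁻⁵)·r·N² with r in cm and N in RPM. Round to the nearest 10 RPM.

≈ 11510 RPM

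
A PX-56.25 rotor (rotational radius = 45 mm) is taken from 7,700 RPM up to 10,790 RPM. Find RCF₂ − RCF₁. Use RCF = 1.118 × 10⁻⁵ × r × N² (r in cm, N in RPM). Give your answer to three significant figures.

r = 45 mm = 4.5 cm
RCF₁ = 1.118 × 10⁻⁵ × 4.5 × (7700)² = 1.118 × 10⁻⁵ × 4.5 × 59,290,000 ≈ 2,982.9 × g
RCF₂ = 1.118 × 10⁻⁵ × 4.5 × (10790)² = 1.118 × 10⁻⁵ × 4.5 × 116,424,100 ≈ 5,857.3 × g
Increase = 5,857.3 − 2,982.9 = 2,874.4

≈ 2870 × g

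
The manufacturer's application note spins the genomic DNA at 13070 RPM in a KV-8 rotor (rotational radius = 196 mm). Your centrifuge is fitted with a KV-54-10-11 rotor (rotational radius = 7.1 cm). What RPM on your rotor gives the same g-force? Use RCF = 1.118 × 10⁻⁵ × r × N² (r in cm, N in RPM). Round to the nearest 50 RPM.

Original rotor: r = 196 mm = 19.6 cm
RCF = 1.118 × 10⁻⁵ × r × N²
RCF_original = 1.118 × 10⁻⁵ × 19.6 × (13070)² = 1.118 × 10⁻⁵ × 19.6 × 170,824,900 ≈ 37,432.5 × g
37,432.5 = 1.118 × 10⁻⁵ × 7.1 × N²
N² = 37,432.5 / (7.9378 × 10⁻⁵) = 471,572,728
N ≈ √471,572,728 ≈ 21,715.7

21700 RPM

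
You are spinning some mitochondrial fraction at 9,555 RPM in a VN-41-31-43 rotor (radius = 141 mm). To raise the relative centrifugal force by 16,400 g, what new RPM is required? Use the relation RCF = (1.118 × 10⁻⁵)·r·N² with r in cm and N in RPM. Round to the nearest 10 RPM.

N₂ ≈ 13980 RPM

r = 141 mm = 14.1 cm
Current RCF = 1.118 × 10⁻⁵ × 14.1 × (9555)² = 1.118 × 10⁻⁵ × 14.1 × 91,298,025 ≈ 14,392 × g
Target RCF = 14,392 + 16,400 = 30,792 × g
N² = 30,792 / (15.7638 × 10⁻⁵) = 195,333,612
N ≈ √195,333,612 ≈ 13,976.2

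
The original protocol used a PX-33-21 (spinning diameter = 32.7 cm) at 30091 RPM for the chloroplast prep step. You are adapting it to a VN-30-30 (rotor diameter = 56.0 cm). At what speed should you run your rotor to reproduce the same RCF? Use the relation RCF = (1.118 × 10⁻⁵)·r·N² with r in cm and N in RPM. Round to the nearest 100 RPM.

Original rotor: r = 32.7 / 2 = 16.35 cm
RCF_original = 1.118 × 10⁻⁵ × 16.35 × (30091)² = 1.118 × 10⁻⁵ × 16.35 × 905,468,281 ≈ 165,513.3 × g
Your rotor: r = 56.0 / 2 = 28 cm
165,513.3 = 1.118 × 10⁻⁵ × 28 × N²
N² = 165,513.3 / (31.304 × 10⁻⁵) = 528,728,916
N ≈ √528,728,916 ≈ 22,994.1

≈ 23000 RPM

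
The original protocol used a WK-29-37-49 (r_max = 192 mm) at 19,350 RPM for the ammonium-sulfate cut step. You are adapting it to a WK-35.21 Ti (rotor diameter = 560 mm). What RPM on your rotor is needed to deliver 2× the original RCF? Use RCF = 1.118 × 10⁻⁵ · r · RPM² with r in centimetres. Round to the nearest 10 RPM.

≈ 22660 RPM

Original rotor: r = 192 mm = 19.2 cm
RCF = 1.118 × 10⁻⁵ × r × N²
RCF_original = 1.118 × 10⁻⁵ × 19.2 × (19350)² = 1.118 × 10⁻⁵ × 19.2 × 374,422,500 ≈ 80,372 × g
Target RCF = 2 × 80,372 ≈ 160,744 × g
Your rotor: r = 560 mm / 2 = 280 mm = 28 cm
160,744 = 1.118 × 10⁻⁵ × 28 × N²
N² = 160,744 / (31.304 × 10⁻⁵) = 513,493,483
N ≈ √513,493,483 ≈ 22,660.4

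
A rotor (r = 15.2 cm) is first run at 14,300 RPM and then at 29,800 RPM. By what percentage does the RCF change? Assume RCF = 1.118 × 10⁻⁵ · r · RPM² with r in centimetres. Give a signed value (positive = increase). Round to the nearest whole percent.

+334%

RCF ∝ N², so the ratio is (29800/14300)² = (2.083916)² = 4.3427.
Change = 4.3427 − 1 = +3.3427 → +334.3%.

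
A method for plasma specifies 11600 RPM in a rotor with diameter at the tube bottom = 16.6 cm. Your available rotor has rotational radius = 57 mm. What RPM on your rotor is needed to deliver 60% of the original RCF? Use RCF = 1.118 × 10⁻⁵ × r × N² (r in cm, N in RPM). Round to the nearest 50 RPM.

10850 RPM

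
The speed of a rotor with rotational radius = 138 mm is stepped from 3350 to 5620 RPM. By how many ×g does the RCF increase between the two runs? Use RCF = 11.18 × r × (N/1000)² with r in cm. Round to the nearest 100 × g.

3100 ×g

r = 138 mm = 13.8 cm
RCF₁ = 11.18 × 13.8 × (3.35)² = 11.18 × 13.8 × 11.2225 ≈ 1,731.5 × g
RCF₂ = 11.18 × 13.8 × (5.62)² = 11.18 × 13.8 × 31.5844 ≈ 4,873 × g
Increase = 4,873 − 1,731.5 = 3,141.5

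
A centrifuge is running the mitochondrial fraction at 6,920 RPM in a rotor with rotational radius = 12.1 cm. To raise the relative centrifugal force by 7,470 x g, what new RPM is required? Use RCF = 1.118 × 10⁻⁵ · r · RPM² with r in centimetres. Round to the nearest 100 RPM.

N₂ ≈ 10200 RPM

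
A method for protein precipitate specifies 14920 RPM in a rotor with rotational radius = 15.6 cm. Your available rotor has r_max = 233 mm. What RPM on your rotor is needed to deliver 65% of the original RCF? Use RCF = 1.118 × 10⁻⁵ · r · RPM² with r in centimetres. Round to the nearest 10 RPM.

9840 RPM

RCF = 1.118 × 10⁻⁵ × r × N²
RCF_original = 1.118 × 10⁻⁵ × 15.6 × (14920)² = 1.118 × 10⁻⁵ × 15.6 × 222,606,400 ≈ 38,824.3 × g
Target RCF = 0.65 × 38,824.3 ≈ 25,235.8 × g
Your rotor: r = 233 mm = 23.3 cm
25,235.8 = 1.118 × 10⁻⁵ × 23.3 × N²
N² = 25,235.8 / (26.0494 × 10⁻⁵) = 96,876,703
N ≈ √96,876,703 ≈ 9,842.6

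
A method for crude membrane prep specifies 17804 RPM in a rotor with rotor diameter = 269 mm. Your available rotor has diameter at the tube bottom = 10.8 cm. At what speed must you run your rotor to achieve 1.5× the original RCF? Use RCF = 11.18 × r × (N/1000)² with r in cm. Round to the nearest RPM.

34413 RPM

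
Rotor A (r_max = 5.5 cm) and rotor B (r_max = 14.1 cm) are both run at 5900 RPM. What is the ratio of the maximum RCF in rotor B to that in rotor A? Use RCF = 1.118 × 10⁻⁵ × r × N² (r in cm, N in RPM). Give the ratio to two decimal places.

At fixed N, RCF ∝ r, so RCF_B/RCF_A = r_B/r_A = 14.1 / 5.5 = 2.5636.

2.56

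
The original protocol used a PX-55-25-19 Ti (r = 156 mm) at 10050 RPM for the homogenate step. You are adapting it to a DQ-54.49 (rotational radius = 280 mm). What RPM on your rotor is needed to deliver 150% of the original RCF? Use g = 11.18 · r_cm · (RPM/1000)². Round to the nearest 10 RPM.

Original rotor: r = 156 mm = 15.6 cm
RCF_original = 11.18 × 15.6 × (10.05)² = 11.18 × 15.6 × 101.0025 ≈ 17,615.6 × g
Target RCF = 1.5 × 17,615.6 ≈ 26,423.4 × g
Your rotor: r = 280 mm = 28.0 cm
26,423.4 = 11.18 × 28 × (N/1000)²
(N/1000)² = 26,423.4 / 313.04 = 84.40902
N = 1000 × √84.40902 ≈ 9,187.4

≈ 9190 RPM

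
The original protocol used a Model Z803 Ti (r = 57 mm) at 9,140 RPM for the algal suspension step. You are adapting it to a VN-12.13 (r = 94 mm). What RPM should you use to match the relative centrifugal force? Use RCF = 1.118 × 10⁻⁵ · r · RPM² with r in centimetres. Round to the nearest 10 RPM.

7120 RPM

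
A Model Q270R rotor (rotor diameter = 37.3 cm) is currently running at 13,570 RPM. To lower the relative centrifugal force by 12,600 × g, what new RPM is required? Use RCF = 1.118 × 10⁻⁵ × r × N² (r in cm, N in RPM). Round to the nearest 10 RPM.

N₂ ≈ 11120 RPM

r = 37.3 / 2 = 18.65 cm
Current RCF = 1.118 × 10⁻⁵ × 18.65 × (13570)² = 1.118 × 10⁻⁵ × 18.65 × 184,144,900 ≈ 38,395.5 × g
Target RCF = 38,395.5 − 12,600 = 25,795.5 × g
N² = 25,795.5 / (20.8507 × 10⁻⁵) = 123,715,271
N ≈ √123,715,271 ≈ 11,122.7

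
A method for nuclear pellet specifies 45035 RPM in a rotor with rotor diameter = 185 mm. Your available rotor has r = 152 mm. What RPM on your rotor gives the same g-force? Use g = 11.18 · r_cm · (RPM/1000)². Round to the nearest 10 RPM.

≈ 35130 RPM

Original rotor: r = 185 mm / 2 = 92.5 mm = 9.25 cm
RCF_original = 11.18 × 9.25 × (45.035)² = 11.18 × 9.25 × 2,028.151225 ≈ 209,741.3 × g
Your rotor: r = 152 mm = 15.2 cm
209,741.3 = 11.18 × 15.2 × (N/1000)²
(N/1000)² = 209,741.3 / 169.936 = 1234.237
N = 1000 × √1234.237 ≈ 35,131.7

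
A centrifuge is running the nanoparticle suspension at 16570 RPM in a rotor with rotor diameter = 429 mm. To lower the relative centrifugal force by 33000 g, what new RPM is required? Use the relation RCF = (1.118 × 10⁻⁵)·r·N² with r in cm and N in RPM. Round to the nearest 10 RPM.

11700 RPM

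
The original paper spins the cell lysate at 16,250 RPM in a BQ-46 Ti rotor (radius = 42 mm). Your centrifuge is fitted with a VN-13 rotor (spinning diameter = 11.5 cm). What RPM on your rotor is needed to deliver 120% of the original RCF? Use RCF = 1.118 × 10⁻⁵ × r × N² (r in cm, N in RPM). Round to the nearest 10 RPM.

≈ 15210 RPM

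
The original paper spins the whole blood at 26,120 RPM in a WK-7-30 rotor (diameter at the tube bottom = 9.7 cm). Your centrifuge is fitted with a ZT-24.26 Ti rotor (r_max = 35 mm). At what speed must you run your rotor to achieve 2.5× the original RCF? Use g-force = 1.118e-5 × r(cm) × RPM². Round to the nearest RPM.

Original rotor: r = 9.7 / 2 = 4.85 cm
RCF_original = 1.118 × 10⁻⁵ × 4.85 × (26120)² = 1.118 × 10⁻⁵ × 4.85 × 682,254,400 ≈ 36,993.9 × g
Target RCF = 2.5 × 36,993.9 ≈ 92,484.8 × g
Your rotor: r = 35 mm = 3.5 cm
92,484.8 = 1.118 × 10⁻⁵ × 3.5 × N²
N² = 92,484.8 / (3.913 × 10⁻⁵) = 2,363,526,706
N ≈ √2,363,526,706 ≈ 48,616.1

≈ 48616 RPM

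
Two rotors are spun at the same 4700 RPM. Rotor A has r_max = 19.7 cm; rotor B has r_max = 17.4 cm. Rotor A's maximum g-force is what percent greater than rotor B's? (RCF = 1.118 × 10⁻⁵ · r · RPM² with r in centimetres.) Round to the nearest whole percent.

At equal RPM, RCF scales linearly with r: ratio = 19.7 / 17.4 = 1.1322.
So rotor A delivers 13.2% more g-force.

13%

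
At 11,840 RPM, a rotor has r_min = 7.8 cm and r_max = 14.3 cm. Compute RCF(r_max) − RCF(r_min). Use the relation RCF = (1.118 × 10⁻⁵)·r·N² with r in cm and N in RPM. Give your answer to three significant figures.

≈ 10200 × g

RCF_max = 1.118 × 10⁻⁵ × 14.3 × (11840)² = 1.118 × 10⁻⁵ × 14.3 × 140,185,600 ≈ 22,412 × g
RCF_min = 1.118 × 10⁻⁵ × 7.8 × (11840)² = 1.118 × 10⁻⁵ × 7.8 × 140,185,600 ≈ 12,224.7 × g
ΔRCF = 22,412 − 12,224.7 = 10,187.3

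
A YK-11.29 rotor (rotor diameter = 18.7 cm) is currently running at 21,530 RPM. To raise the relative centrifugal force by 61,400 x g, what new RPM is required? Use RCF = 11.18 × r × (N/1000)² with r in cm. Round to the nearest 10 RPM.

r = 18.7 / 2 = 9.35 cm
Current RCF = 11.18 × 9.35 × (21.53)² = 11.18 × 9.35 × 463.5409 ≈ 48,455.3 × g
Target RCF = 48,455.3 + 61,400 = 109,855.3 × g
(N/1000)² = 109,855.3 / 104.533 = 1050.915
N = 1000 × √1050.915 ≈ 32,417.8

≈ 32420 RPM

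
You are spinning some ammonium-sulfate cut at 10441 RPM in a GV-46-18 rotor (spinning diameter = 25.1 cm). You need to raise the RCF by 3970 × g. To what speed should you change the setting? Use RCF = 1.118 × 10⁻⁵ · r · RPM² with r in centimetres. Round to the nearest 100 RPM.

≈ 11700 RPM

r = 25.1 / 2 = 12.55 cm
Current RCF = 1.118 × 10⁻⁵ × 12.55 × (10441)² = 1.118 × 10⁻⁵ × 12.55 × 109,014,481 ≈ 15,295.7 × g
Target RCF = 15,295.7 + 3,970 = 19,265.7 × g
N² = 19,265.7 / (14.0309 × 10⁻⁵) = 137,309,082
N ≈ √137,309,082 ≈ 11,717.9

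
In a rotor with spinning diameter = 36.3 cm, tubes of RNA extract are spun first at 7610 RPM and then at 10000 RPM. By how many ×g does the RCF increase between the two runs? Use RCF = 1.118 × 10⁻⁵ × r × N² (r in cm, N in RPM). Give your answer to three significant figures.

r = 36.3 / 2 = 18.15 cm
RCF₁ = 1.118 × 10⁻⁵ × 18.15 × (7610)² = 1.118 × 10⁻⁵ × 18.15 × 57,912,100 ≈ 11,751.3 × g
RCF₂ = 1.118 × 10⁻⁵ × 18.15 × (10000)² = 1.118 × 10⁻⁵ × 18.15 × 100,000,000 ≈ 20,291.7 × g
Increase = 20,291.7 − 11,751.3 = 8,540.4

8540 ×g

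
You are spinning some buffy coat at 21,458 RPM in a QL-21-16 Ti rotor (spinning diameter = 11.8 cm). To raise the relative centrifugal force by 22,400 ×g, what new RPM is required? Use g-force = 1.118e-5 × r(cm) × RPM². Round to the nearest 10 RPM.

N₂ ≈ 28280 RPM

r = 11.8 / 2 = 5.9 cm
Current RCF = 1.118 × 10⁻⁵ × 5.9 × (21458)² = 1.118 × 10⁻⁵ × 5.9 × 460,445,764 ≈ 30,371.9 × g
Target RCF = 30,371.9 + 22,400 = 52,771.9 × g
N² = 52,771.9 / (6.5962 × 10⁻⁵) = 800,034,869
N ≈ √800,034,869 ≈ 28,284.9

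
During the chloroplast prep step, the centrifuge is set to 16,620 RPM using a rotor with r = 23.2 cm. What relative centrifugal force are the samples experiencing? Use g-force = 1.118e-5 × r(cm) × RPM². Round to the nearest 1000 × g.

RCF = 1.118 × 10⁻⁵ × 23.2 × (16620)² = 1.118 × 10⁻⁵ × 23.2 × 276,224,400 ≈ 71,646 × g

RCF ≈ 72000 × g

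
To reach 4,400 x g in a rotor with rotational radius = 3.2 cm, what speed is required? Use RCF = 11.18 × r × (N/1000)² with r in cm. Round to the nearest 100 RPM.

4,400 = 11.18 × 3.2 × (N/1000)²
(N/1000)² = 4,400 / 35.776 = 122.9875
N = 1000 × √122.9875 ≈ 11,090.0

11100 RPM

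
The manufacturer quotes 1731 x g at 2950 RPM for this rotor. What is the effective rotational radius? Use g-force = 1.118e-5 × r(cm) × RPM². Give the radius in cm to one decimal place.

RCF = 1.118 × 10⁻⁵ × r × N²
1731 = 1.118 × 10⁻⁵ × r × (2950)²
r = 1731 / (1.118 × 10⁻⁵ × 8,702,500) = 1731 / 97.29395 ≈ 17.791 cm

≈ 17.8 cm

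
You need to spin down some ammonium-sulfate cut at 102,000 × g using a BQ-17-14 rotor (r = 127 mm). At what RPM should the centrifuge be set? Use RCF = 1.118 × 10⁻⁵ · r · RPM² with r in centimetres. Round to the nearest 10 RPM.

N ≈ 26800 RPM

r = 127 mm = 12.7 cm
102,000 = 1.118 × 10⁻⁵ × 12.7 × N²
N² = 102,000 / (14.1986 × 10⁻⁵) = 718,380,685
N ≈ √718,380,685 ≈ 26,802.6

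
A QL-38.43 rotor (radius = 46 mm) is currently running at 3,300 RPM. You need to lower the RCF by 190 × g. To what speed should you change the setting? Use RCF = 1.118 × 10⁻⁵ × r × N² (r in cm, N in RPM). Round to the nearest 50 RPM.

N₂ ≈ 2700 RPM

r = 46 mm = 4.6 cm
Current RCF = 1.118 × 10⁻⁵ × 4.6 × (3300)² = 1.118 × 10⁻⁵ × 4.6 × 10,890,000 ≈ 560.1 × g
Target RCF = 560.1 − 190 = 370.1 × g
N² = 370.1 / (5.1428 × 10⁻⁵) = 7,196,469
N ≈ √7,196,469 ≈ 2,682.6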